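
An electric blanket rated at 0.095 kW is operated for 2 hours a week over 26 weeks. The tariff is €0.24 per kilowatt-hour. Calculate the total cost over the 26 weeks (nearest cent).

Runtime = 2 h/week × 26 weeks = 52 h
Energy = 0.095 kW × 52 h = 4.94 kWh
Cost = 4.94 kWh × €0.24/kWh = €1.19

€1.19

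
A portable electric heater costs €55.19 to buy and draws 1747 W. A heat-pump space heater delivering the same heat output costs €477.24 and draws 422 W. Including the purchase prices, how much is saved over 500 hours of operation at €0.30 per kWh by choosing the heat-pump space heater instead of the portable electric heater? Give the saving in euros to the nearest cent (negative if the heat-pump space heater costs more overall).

-€223.30

portable electric heater: €55.19 + (1747/1000) kW × 500 h × €0.30 = €55.19 + €262.05 = €317.24
heat-pump space heater: €477.24 + (422/1000) kW × 500 h × €0.30 = €477.24 + €63.3 = €540.54
Saving = €317.24 − €540.54 = −€223.3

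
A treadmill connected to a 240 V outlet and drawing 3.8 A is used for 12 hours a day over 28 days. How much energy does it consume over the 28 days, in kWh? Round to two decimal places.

306.43 kWh

Power = 3.8 A × 240 V = 912 W = 0.912 kW
Runtime = 12 h/day × 28 days = 336 h
Energy = 0.912 kW × 336 h = 306.432 kWh ≈ 306.43 kWh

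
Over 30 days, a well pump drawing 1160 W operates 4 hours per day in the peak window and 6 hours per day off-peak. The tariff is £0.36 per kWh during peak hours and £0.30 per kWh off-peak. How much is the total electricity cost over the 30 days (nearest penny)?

£112.75

Peak energy = 1.16 kW × 4 h × 30 = 139.2 kWh
Off-peak energy = 1.16 kW × 6 h × 30 = 208.8 kWh
Cost = 139.2 × £0.36 + 208.8 × £0.30 = £50.112 + £62.64 = £112.75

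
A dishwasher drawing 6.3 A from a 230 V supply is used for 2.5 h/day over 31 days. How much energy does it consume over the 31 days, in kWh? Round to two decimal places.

112.30 kWh

Power = 6.3 A × 230 V = 1449 W = 1.449 kW
Runtime = 2.5 h/day × 31 days = 77.5 h
Energy = 1.449 kW × 77.5 h = 112.2975 kWh ≈ 112.30 kWh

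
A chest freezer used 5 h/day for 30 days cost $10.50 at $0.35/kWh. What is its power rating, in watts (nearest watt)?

200 W

Energy = $10.50 ÷ $0.35/kWh = 30 kWh
Runtime = 5 h/day × 30 days = 150 h
Power = 30 kWh ÷ 150 h = 0.2 kW = 200 W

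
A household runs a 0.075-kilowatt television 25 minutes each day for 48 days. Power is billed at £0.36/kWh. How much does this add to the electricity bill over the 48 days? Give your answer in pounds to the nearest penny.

Runtime = 25 min × 48 = 1200 min = 20 h
Energy = 0.075 kW × 20 h = 1.5 kWh
Cost = 1.5 kWh × £0.36/kWh = £0.54

£0.54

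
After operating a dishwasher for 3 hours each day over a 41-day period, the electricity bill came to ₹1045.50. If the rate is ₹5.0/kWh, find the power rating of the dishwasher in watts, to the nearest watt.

Energy = ₹1045.50 ÷ ₹5.0/kWh = 209.1 kWh
Runtime = 3 h/day × 41 days = 123 h
Power = 209.1 kWh ÷ 123 h = 1.7 kW = 1700 W

1700 W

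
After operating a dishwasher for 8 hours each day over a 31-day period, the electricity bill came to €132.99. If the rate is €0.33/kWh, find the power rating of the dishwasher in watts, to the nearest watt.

1625 W

Energy = €132.99 ÷ €0.33/kWh = 403 kWh
Runtime = 8 h/day × 31 days = 248 h
Power = 403 kWh ÷ 248 h = 1.625 kW = 1625 W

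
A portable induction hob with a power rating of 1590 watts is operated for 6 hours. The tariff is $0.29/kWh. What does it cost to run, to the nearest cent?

$2.77

Energy = 1.59 kW × 6 h = 9.54 kWh
Cost = 9.54 kWh × $0.29/kWh = $2.77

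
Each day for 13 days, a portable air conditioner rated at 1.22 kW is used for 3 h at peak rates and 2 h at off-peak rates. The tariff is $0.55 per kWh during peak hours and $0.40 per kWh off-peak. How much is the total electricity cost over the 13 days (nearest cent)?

$38.86

Peak energy = 1.22 kW × 3 h × 13 = 47.58 kWh
Off-peak energy = 1.22 kW × 2 h × 13 = 31.72 kWh
Cost = 47.58 × $0.55 + 31.72 × $0.40 = $26.169 + $12.688 = $38.86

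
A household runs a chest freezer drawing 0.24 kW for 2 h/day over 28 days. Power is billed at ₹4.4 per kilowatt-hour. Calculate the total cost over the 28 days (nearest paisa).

₹59.14

Runtime = 2 h/day × 28 days = 56 h
Energy = 0.24 kW × 56 h = 13.44 kWh
Cost = 13.44 kWh × ₹4.4/kWh = ₹59.14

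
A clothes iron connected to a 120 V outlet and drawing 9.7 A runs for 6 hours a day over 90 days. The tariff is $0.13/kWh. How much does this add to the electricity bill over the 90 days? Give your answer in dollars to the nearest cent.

Power = 9.7 A × 120 V = 1164 W = 1.164 kW
Runtime = 6 h/day × 90 days = 540 h
Energy = 1.164 kW × 540 h = 628.56 kWh
Cost = 628.56 kWh × $0.13/kWh = $81.71

$81.71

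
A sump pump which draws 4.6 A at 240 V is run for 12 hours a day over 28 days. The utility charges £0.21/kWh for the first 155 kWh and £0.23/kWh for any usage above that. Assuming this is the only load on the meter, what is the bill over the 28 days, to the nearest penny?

Power = 4.6 A × 240 V = 1104 W = 1.104 kW
Runtime = 12 h/day × 28 days = 336 h
Energy = 1.104 kW × 336 h = 370.944 kWh
Tier 1 (0–155 kWh): 155 × £0.21 = £32.55
Above 155 kWh: 215.944 × £0.23 = £49.66712
Bill = £82.22

£82.22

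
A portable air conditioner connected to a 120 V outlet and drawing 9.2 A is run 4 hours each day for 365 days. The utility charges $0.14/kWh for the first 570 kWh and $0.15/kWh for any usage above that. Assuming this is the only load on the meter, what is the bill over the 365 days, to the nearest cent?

Power = 9.2 A × 120 V = 1104 W = 1.104 kW
Runtime = 4 h/day × 365 days = 1460 h
Energy = 1.104 kW × 1460 h = 1611.84 kWh
Tier 1 (0–570 kWh): 570 × $0.14 = $79.8
Above 570 kWh: 1041.84 × $0.15 = $156.276
Bill = $236.08

$236.08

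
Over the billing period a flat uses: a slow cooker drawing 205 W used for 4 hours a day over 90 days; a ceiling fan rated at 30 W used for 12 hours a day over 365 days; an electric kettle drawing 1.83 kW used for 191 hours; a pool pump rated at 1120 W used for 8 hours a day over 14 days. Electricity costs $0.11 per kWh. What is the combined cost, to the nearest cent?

$74.82

slow cooker: Runtime = 4 h/day × 90 days = 360 h
slow cooker: 0.205 kW × 360 h = 73.8 kWh
ceiling fan: Runtime = 12 h/day × 365 days = 4380 h
ceiling fan: 0.03 kW × 4380 h = 131.4 kWh
electric kettle: 1.83 kW × 191 h = 349.53 kWh
pool pump: Runtime = 8 h/day × 14 days = 112 h
pool pump: 1.12 kW × 112 h = 125.44 kWh
Total energy = 680.17 kWh
Cost = 680.17 × $0.11 = $74.82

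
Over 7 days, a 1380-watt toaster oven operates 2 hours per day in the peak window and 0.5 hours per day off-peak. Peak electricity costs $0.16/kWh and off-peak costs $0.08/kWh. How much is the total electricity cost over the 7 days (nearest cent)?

Peak energy = 1.38 kW × 2 h × 7 = 19.32 kWh
Off-peak energy = 1.38 kW × 0.5 h × 7 = 4.83 kWh
Cost = 19.32 × $0.16 + 4.83 × $0.08 = $3.0912 + $0.3864 = $3.48

$3.48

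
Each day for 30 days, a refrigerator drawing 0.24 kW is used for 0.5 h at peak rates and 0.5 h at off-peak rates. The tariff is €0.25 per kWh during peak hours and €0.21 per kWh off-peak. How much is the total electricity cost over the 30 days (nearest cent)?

€1.66

Peak energy = 0.24 kW × 0.5 h × 30 = 3.6 kWh
Off-peak energy = 0.24 kW × 0.5 h × 30 = 3.6 kWh
Cost = 3.6 × €0.25 + 3.6 × €0.21 = €0.9 + €0.756 = €1.66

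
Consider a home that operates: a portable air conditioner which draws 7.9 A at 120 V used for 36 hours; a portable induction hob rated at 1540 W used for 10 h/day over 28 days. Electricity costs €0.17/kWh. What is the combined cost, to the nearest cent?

€79.11

portable air conditioner: Power = 7.9 A × 120 V = 948 W = 0.948 kW
portable air conditioner: 0.948 kW × 36 h = 34.128 kWh
portable induction hob: Runtime = 10 h/day × 28 days = 280 h
portable induction hob: 1.54 kW × 280 h = 431.2 kWh
Total energy = 465.328 kWh
Cost = 465.328 × €0.17 = €79.11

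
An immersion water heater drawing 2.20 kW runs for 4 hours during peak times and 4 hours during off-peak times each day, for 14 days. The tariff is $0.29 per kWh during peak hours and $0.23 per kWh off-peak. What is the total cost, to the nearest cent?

$64.06

Peak energy = 2.2 kW × 4 h × 14 = 123.2 kWh
Off-peak energy = 2.2 kW × 4 h × 14 = 123.2 kWh
Cost = 123.2 × $0.29 + 123.2 × $0.23 = $35.728 + $28.336 = $64.06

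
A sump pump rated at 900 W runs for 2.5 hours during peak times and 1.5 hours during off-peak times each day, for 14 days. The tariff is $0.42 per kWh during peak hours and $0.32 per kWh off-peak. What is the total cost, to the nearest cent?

Peak energy = 0.9 kW × 2.5 h × 14 = 31.5 kWh
Off-peak energy = 0.9 kW × 1.5 h × 14 = 18.9 kWh
Cost = 31.5 × $0.42 + 18.9 × $0.32 = $13.23 + $6.048 = $19.28

$19.28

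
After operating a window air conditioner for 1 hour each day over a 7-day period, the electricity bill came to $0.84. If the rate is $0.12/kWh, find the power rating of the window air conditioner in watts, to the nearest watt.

Energy = $0.84 ÷ $0.12/kWh = 7 kWh
Runtime = 1 h/day × 7 days = 7 h
Power = 7 kWh ÷ 7 h = 1 kW = 1000 W

1000 W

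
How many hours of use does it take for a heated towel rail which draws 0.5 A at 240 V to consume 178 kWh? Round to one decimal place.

1483.3 h

Power = 0.5 A × 240 V = 120 W = 0.12 kW
Hours = 178 kWh ÷ 0.12 kW = 1483.3 h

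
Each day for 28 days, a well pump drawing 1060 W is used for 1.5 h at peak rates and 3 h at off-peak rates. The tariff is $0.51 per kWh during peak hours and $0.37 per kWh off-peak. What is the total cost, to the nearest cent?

$55.65

Peak energy = 1.06 kW × 1.5 h × 28 = 44.52 kWh
Off-peak energy = 1.06 kW × 3 h × 28 = 89.04 kWh
Cost = 44.52 × $0.51 + 89.04 × $0.37 = $22.7052 + $32.9448 = $55.65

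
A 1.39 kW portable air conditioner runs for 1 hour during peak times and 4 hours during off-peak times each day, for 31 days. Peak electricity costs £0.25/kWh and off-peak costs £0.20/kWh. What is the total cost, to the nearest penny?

£45.24

Peak energy = 1.39 kW × 1 h × 31 = 43.09 kWh
Off-peak energy = 1.39 kW × 4 h × 31 = 172.36 kWh
Cost = 43.09 × £0.25 + 172.36 × £0.20 = £10.7725 + £34.472 = £45.24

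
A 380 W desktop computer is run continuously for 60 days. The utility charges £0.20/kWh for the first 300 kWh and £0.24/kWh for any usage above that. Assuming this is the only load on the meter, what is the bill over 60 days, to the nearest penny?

Runtime = 24 h × 60 = 1440 h
Energy = 0.38 kW × 1440 h = 547.2 kWh
Tier 1 (0–300 kWh): 300 × £0.20 = £60
Above 300 kWh: 247.2 × £0.24 = £59.328
Bill = £119.33

£119.33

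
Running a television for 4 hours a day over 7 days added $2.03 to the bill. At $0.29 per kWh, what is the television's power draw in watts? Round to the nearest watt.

250 W

Energy = $2.03 ÷ $0.29/kWh = 7 kWh
Runtime = 4 h/day × 7 days = 28 h
Power = 7 kWh ÷ 28 h = 0.25 kW = 250 W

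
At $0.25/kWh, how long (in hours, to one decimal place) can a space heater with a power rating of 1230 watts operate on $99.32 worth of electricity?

323.0 h

Energy available = $99.32 ÷ $0.25/kWh = 397.28 kWh
Hours = 397.28 kWh ÷ 1.23 kW = 323.0 h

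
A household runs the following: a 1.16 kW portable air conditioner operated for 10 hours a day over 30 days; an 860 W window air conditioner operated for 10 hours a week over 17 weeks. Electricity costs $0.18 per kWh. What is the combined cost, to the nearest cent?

portable air conditioner: Runtime = 10 h/day × 30 days = 300 h
portable air conditioner: 1.16 kW × 300 h = 348 kWh
window air conditioner: Runtime = 10 h/week × 17 weeks = 170 h
window air conditioner: 0.86 kW × 170 h = 146.2 kWh
Total energy = 494.2 kWh
Cost = 494.2 × $0.18 = $88.96

$88.96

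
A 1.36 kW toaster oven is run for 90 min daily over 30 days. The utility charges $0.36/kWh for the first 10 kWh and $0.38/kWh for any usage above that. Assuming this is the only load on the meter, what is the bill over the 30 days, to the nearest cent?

Runtime = 90 min × 30 = 2700 min = 45 h
Energy = 1.36 kW × 45 h = 61.2 kWh
Tier 1 (0–10 kWh): 10 × $0.36 = $3.6
Above 10 kWh: 51.2 × $0.38 = $19.456
Bill = $23.06

$23.06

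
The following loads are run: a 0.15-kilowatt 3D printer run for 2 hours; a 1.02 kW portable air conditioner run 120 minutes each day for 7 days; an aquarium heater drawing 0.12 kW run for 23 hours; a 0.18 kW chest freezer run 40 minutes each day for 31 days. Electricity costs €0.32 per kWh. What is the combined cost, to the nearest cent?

3D printer: 0.15 kW × 2 h = 0.3 kWh
portable air conditioner: Runtime = 120 min × 7 = 840 min = 14 h
portable air conditioner: 1.02 kW × 14 h = 14.28 kWh
aquarium heater: 0.12 kW × 23 h = 2.76 kWh
chest freezer: Runtime = 40 min × 31 = 1240 min = 20.666666… h
chest freezer: 0.18 kW × 20.666666… h = 3.72 kWh
Total energy = 21.06 kWh
Cost = 21.06 × €0.32 = €6.74

€6.74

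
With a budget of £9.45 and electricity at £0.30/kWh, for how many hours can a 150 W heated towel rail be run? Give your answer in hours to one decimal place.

Energy available = £9.45 ÷ £0.30/kWh = 31.5 kWh
Hours = 31.5 kWh ÷ 0.15 kW = 210.0 h

210.0 h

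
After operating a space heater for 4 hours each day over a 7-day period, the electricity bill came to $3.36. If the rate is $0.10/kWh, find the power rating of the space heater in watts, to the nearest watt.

1200 W

Energy = $3.36 ÷ $0.10/kWh = 33.6 kWh
Runtime = 4 h/day × 7 days = 28 h
Power = 33.6 kWh ÷ 28 h = 1.2 kW = 1200 W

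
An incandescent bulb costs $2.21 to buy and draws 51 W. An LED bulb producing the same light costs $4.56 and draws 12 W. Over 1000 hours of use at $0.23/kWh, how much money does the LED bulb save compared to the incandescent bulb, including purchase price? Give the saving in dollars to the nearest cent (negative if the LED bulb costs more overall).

$6.62

incandescent bulb: $2.21 + (51/1000) kW × 1000 h × $0.23 = $2.21 + $11.73 = $13.94
LED bulb: $4.56 + (12/1000) kW × 1000 h × $0.23 = $4.56 + $2.76 = $7.32
Saving = $13.94 − $7.32 = $6.62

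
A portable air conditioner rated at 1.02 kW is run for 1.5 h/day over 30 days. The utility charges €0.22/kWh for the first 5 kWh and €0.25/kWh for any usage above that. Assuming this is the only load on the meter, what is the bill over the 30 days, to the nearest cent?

Runtime = 1.5 h/day × 30 days = 45 h
Energy = 1.02 kW × 45 h = 45.9 kWh
Tier 1 (0–5 kWh): 5 × €0.22 = €1.1
Above 5 kWh: 40.9 × €0.25 = €10.225
Bill = €11.33

€11.33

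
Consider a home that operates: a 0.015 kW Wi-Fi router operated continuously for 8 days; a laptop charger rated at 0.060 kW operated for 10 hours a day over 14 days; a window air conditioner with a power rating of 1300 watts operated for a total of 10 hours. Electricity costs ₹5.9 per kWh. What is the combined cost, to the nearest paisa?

Wi-Fi router: Runtime = 24 h × 8 = 192 h
Wi-Fi router: 0.015 kW × 192 h = 2.88 kWh
laptop charger: Runtime = 10 h/day × 14 days = 140 h
laptop charger: 0.06 kW × 140 h = 8.4 kWh
window air conditioner: 1.3 kW × 10 h = 13 kWh
Total energy = 24.28 kWh
Cost = 24.28 × ₹5.9 = ₹143.25

₹143.25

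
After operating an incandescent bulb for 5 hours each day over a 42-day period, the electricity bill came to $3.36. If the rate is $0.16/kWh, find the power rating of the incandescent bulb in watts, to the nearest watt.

100 W

Energy = $3.36 ÷ $0.16/kWh = 21 kWh
Runtime = 5 h/day × 42 days = 210 h
Power = 21 kWh ÷ 210 h = 0.1 kW = 100 W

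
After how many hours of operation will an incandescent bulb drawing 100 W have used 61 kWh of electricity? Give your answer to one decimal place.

610.0 h

Hours = 61 kWh ÷ 0.1 kW = 610.0 h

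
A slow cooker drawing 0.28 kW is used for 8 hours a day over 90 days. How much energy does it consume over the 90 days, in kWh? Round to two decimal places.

Runtime = 8 h/day × 90 days = 720 h
Energy = 0.28 kW × 720 h = 201.6 kWh

201.60 kWh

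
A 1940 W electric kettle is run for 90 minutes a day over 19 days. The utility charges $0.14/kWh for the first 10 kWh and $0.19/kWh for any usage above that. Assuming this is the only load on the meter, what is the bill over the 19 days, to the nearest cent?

Runtime = 90 min × 19 = 1710 min = 28.5 h
Energy = 1.94 kW × 28.5 h = 55.29 kWh
Tier 1 (0–10 kWh): 10 × $0.14 = $1.4
Above 10 kWh: 45.29 × $0.19 = $8.6051
Bill = $10.01

$10.01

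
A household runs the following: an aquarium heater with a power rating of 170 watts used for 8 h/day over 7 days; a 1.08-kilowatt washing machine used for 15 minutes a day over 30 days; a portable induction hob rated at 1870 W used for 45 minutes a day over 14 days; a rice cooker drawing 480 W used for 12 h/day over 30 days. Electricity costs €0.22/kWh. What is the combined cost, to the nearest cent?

€46.21

aquarium heater: Runtime = 8 h/day × 7 days = 56 h
aquarium heater: 0.17 kW × 56 h = 9.52 kWh
washing machine: Runtime = 15 min × 30 = 450 min = 7.5 h
washing machine: 1.08 kW × 7.5 h = 8.1 kWh
portable induction hob: Runtime = 45 min × 14 = 630 min = 10.5 h
portable induction hob: 1.87 kW × 10.5 h = 19.635 kWh
rice cooker: Runtime = 12 h/day × 30 days = 360 h
rice cooker: 0.48 kW × 360 h = 172.8 kWh
Total energy = 210.055 kWh
Cost = 210.055 × €0.22 = €46.21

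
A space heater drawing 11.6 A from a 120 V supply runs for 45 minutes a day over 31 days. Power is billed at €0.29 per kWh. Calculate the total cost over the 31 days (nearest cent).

Power = 11.6 A × 120 V = 1392 W = 1.392 kW
Runtime = 45 min × 31 = 1395 min = 23.25 h
Energy = 1.392 kW × 23.25 h = 32.364 kWh
Cost = 32.364 kWh × €0.29/kWh = €9.39

€9.39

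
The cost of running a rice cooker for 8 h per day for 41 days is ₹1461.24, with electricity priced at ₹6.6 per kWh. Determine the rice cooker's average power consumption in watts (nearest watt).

675 W

Energy = ₹1461.24 ÷ ₹6.6/kWh = 221.4 kWh
Runtime = 8 h/day × 41 days = 328 h
Power = 221.4 kWh ÷ 328 h = 0.675 kW = 675 W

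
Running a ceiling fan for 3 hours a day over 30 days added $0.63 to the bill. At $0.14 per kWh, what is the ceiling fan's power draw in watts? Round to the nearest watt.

50 W

Energy = $0.63 ÷ $0.14/kWh = 4.5 kWh
Runtime = 3 h/day × 30 days = 90 h
Power = 4.5 kWh ÷ 90 h = 0.05 kW = 50 W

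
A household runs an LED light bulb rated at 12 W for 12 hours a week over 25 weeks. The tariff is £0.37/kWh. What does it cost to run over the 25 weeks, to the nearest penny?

Runtime = 12 h/week × 25 weeks = 300 h
Energy = 0.012 kW × 300 h = 3.6 kWh
Cost = 3.6 kWh × £0.37/kWh = £1.33

£1.33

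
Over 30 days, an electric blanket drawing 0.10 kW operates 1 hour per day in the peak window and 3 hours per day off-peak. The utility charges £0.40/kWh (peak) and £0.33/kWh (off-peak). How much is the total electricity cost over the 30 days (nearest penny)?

£4.17

Peak energy = 0.1 kW × 1 h × 30 = 3 kWh
Off-peak energy = 0.1 kW × 3 h × 30 = 9 kWh
Cost = 3 × £0.40 + 9 × £0.33 = £1.2 + £2.97 = £4.17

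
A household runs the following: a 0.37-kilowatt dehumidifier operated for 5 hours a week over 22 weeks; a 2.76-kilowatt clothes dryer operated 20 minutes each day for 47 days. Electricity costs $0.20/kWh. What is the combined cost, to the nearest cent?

dehumidifier: Runtime = 5 h/week × 22 weeks = 110 h
dehumidifier: 0.37 kW × 110 h = 40.7 kWh
clothes dryer: Runtime = 20 min × 47 = 940 min = 15.666666… h
clothes dryer: 2.76 kW × 15.666666… h = 43.24 kWh
Total energy = 83.94 kWh
Cost = 83.94 × $0.20 = $16.79

$16.79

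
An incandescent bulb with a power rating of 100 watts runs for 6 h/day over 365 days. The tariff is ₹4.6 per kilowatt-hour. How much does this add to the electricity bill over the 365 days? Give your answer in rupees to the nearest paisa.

₹1007.40

Runtime = 6 h/day × 365 days = 2190 h
Energy = 0.1 kW × 2190 h = 219 kWh
Cost = 219 kWh × ₹4.6/kWh = ₹1007.40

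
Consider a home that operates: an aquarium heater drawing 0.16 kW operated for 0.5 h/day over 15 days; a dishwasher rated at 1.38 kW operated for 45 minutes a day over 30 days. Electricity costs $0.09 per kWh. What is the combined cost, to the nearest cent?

aquarium heater: Runtime = 0.5 h/day × 15 days = 7.5 h
aquarium heater: 0.16 kW × 7.5 h = 1.2 kWh
dishwasher: Runtime = 45 min × 30 = 1350 min = 22.5 h
dishwasher: 1.38 kW × 22.5 h = 31.05 kWh
Total energy = 32.25 kWh
Cost = 32.25 × $0.09 = $2.90

$2.90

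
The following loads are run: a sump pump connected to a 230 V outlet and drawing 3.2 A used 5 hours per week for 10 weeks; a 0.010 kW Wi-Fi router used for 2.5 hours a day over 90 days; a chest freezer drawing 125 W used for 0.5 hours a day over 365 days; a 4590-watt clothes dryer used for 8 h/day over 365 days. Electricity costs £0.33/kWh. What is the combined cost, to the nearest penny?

sump pump: Power = 3.2 A × 230 V = 736 W = 0.736 kW
sump pump: Runtime = 5 h/week × 10 weeks = 50 h
sump pump: 0.736 kW × 50 h = 36.8 kWh
Wi-Fi router: Runtime = 2.5 h/day × 90 days = 225 h
Wi-Fi router: 0.01 kW × 225 h = 2.25 kWh
chest freezer: Runtime = 0.5 h/day × 365 days = 182.5 h
chest freezer: 0.125 kW × 182.5 h = 22.8125 kWh
clothes dryer: Runtime = 8 h/day × 365 days = 2920 h
clothes dryer: 4.59 kW × 2920 h = 13402.8 kWh
Total energy = 13464.6625 kWh
Cost = 13464.6625 × £0.33 = £4443.34

£4443.34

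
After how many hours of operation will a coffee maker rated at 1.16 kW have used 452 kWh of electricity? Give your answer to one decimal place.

389.7 h

Hours = 452 kWh ÷ 1.16 kW = 389.7 h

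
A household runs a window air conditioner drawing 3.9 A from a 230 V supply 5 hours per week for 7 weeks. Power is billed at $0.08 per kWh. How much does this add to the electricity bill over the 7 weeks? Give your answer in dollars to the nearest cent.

Power = 3.9 A × 230 V = 897 W = 0.897 kW
Runtime = 5 h/week × 7 weeks = 35 h
Energy = 0.897 kW × 35 h = 31.395 kWh
Cost = 31.395 kWh × $0.08/kWh = $2.51

$2.51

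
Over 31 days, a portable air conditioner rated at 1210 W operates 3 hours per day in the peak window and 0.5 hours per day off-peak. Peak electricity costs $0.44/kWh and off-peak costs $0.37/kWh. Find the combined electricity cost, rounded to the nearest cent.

Peak energy = 1.21 kW × 3 h × 31 = 112.53 kWh
Off-peak energy = 1.21 kW × 0.5 h × 31 = 18.755 kWh
Cost = 112.53 × $0.44 + 18.755 × $0.37 = $49.5132 + $6.93935 = $56.45

$56.45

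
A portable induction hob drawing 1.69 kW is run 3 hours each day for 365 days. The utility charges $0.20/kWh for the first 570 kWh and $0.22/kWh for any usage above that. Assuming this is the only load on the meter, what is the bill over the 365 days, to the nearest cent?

$395.72

Runtime = 3 h/day × 365 days = 1095 h
Energy = 1.69 kW × 1095 h = 1850.55 kWh
Tier 1 (0–570 kWh): 570 × $0.20 = $114
Above 570 kWh: 1280.55 × $0.22 = $281.721
Bill = $395.72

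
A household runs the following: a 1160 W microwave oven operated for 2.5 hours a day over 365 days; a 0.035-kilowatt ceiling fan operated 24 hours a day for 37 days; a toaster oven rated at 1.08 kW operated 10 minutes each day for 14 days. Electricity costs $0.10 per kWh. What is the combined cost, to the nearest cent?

$109.21

microwave oven: Runtime = 2.5 h/day × 365 days = 912.5 h
microwave oven: 1.16 kW × 912.5 h = 1058.5 kWh
ceiling fan: Runtime = 24 h × 37 = 888 h
ceiling fan: 0.035 kW × 888 h = 31.08 kWh
toaster oven: Runtime = 10 min × 14 = 140 min = 2.333333… h
toaster oven: 1.08 kW × 2.333333… h = 2.52 kWh
Total energy = 1092.1 kWh
Cost = 1092.1 × $0.10 = $109.21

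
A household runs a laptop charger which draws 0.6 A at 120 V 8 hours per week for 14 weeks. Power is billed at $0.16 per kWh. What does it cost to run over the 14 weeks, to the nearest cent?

$1.29

Power = 0.6 A × 120 V = 72 W = 0.072 kW
Runtime = 8 h/week × 14 weeks = 112 h
Energy = 0.072 kW × 112 h = 8.064 kWh
Cost = 8.064 kWh × $0.16/kWh = $1.29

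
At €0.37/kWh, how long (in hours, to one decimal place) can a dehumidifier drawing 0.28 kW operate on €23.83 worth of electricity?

230.0 h

Energy available = €23.83 ÷ €0.37/kWh = 64.4054 kWh
Hours = 64.4054 kWh ÷ 0.28 kW = 230.0 h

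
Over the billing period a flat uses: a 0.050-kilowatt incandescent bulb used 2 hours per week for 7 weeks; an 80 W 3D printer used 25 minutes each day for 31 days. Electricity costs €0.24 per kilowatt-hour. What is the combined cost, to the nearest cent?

€0.42

incandescent bulb: Runtime = 2 h/week × 7 weeks = 14 h
incandescent bulb: 0.05 kW × 14 h = 0.7 kWh
3D printer: Runtime = 25 min × 31 = 775 min = 12.916666… h
3D printer: 0.08 kW × 12.916666… h = 1.033333… kWh
Total energy = 1.733333… kWh
Cost = 1.733333… × €0.24 = €0.42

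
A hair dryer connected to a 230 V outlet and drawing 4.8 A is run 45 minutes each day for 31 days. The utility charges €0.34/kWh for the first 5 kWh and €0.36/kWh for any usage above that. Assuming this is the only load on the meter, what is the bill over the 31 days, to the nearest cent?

€9.14

Power = 4.8 A × 230 V = 1104 W = 1.104 kW
Runtime = 45 min × 31 = 1395 min = 23.25 h
Energy = 1.104 kW × 23.25 h = 25.668 kWh
Tier 1 (0–5 kWh): 5 × €0.34 = €1.7
Above 5 kWh: 20.668 × €0.36 = €7.44048
Bill = €9.14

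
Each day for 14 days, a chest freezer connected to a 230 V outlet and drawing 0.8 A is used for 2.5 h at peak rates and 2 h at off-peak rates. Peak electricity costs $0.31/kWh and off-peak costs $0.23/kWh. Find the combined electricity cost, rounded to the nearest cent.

Power = 0.8 A × 230 V = 184 W = 0.184 kW
Peak energy = 0.184 kW × 2.5 h × 14 = 6.44 kWh
Off-peak energy = 0.184 kW × 2 h × 14 = 5.152 kWh
Cost = 6.44 × $0.31 + 5.152 × $0.23 = $1.9964 + $1.18496 = $3.18

$3.18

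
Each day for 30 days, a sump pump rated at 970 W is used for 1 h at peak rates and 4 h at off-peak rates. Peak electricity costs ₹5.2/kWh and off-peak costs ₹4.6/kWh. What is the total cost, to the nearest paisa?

Peak energy = 0.97 kW × 1 h × 30 = 29.1 kWh
Off-peak energy = 0.97 kW × 4 h × 30 = 116.4 kWh
Cost = 29.1 × ₹5.2 + 116.4 × ₹4.6 = ₹151.32 + ₹535.44 = ₹686.76

₹686.76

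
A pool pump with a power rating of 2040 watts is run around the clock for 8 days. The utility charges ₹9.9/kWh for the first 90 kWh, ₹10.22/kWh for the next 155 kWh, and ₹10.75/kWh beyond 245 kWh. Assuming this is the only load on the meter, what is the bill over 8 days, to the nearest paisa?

₹4051.91

Runtime = 24 h × 8 = 192 h
Energy = 2.04 kW × 192 h = 391.68 kWh
Tier 1 (0–90 kWh): 90 × ₹9.9 = ₹891
Tier 2 (90–245 kWh): 155 × ₹10.22 = ₹1584.1
Above 245 kWh: 146.68 × ₹10.75 = ₹1576.81
Bill = ₹4051.91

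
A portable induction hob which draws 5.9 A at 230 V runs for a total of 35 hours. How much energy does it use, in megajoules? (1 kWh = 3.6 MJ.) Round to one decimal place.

171.0 MJ

Power = 5.9 A × 230 V = 1357 W = 1.357 kW
Energy = 1.357 kW × 35 h = 47.495 kWh
= 47.495 × 3.6 MJ = 171.0 MJ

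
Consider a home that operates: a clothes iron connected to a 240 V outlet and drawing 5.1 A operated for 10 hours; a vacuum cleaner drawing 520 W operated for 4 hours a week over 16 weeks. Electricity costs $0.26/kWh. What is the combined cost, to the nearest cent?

$11.84

clothes iron: Power = 5.1 A × 240 V = 1224 W = 1.224 kW
clothes iron: 1.224 kW × 10 h = 12.24 kWh
vacuum cleaner: Runtime = 4 h/week × 16 weeks = 64 h
vacuum cleaner: 0.52 kW × 64 h = 33.28 kWh
Total energy = 45.52 kWh
Cost = 45.52 × $0.26 = $11.84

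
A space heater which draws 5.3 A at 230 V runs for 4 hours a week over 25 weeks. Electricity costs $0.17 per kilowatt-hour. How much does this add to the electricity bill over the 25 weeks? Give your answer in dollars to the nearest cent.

Power = 5.3 A × 230 V = 1219 W = 1.219 kW
Runtime = 4 h/week × 25 weeks = 100 h
Energy = 1.219 kW × 100 h = 121.9 kWh
Cost = 121.9 kWh × $0.17/kWh = $20.72

$20.72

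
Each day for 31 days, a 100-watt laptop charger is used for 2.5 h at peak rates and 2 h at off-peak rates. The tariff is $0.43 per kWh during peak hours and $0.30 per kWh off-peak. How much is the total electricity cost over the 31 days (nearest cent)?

$5.19

Peak energy = 0.1 kW × 2.5 h × 31 = 7.75 kWh
Off-peak energy = 0.1 kW × 2 h × 31 = 6.2 kWh
Cost = 7.75 × $0.43 + 6.2 × $0.30 = $3.3325 + $1.86 = $5.19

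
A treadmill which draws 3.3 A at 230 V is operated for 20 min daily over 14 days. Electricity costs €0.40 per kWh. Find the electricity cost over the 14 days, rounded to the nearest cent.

€1.42

Power = 3.3 A × 230 V = 759 W = 0.759 kW
Runtime = 20 min × 14 = 280 min = 4.666666… h
Energy = 0.759 kW × 4.666666… h = 3.542 kWh
Cost = 3.542 kWh × €0.40/kWh = €1.42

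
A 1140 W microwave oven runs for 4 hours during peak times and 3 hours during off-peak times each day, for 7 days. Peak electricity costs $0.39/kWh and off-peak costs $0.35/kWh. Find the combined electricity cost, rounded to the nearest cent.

$20.83

Peak energy = 1.14 kW × 4 h × 7 = 31.92 kWh
Off-peak energy = 1.14 kW × 3 h × 7 = 23.94 kWh
Cost = 31.92 × $0.39 + 23.94 × $0.35 = $12.4488 + $8.379 = $20.83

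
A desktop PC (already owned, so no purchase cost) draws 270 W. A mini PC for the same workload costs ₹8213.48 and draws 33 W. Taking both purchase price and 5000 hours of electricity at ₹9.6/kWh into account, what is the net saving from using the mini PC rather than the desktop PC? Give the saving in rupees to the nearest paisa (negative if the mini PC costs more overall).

desktop PC: ₹0.00 + (270/1000) kW × 5000 h × ₹9.6 = ₹0.00 + ₹12960 = ₹12960
mini PC: ₹8213.48 + (33/1000) kW × 5000 h × ₹9.6 = ₹8213.48 + ₹1584 = ₹9797.48
Saving = ₹12960 − ₹9797.48 = ₹3162.52

₹3162.52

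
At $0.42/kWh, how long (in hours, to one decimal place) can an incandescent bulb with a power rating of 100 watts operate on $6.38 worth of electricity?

151.9 h

Energy available = $6.38 ÷ $0.42/kWh = 15.1905 kWh
Hours = 15.1905 kWh ÷ 0.1 kW = 151.9 h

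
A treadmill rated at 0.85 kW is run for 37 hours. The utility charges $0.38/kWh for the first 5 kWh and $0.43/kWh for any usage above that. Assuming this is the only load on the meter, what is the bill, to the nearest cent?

Energy = 0.85 kW × 37 h = 31.45 kWh
Tier 1 (0–5 kWh): 5 × $0.38 = $1.9
Above 5 kWh: 26.45 × $0.43 = $11.3735
Bill = $13.27

$13.27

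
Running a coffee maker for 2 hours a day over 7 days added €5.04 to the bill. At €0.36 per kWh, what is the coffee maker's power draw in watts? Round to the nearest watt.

1000 W

Energy = €5.04 ÷ €0.36/kWh = 14 kWh
Runtime = 2 h/day × 7 days = 14 h
Power = 14 kWh ÷ 14 h = 1 kW = 1000 W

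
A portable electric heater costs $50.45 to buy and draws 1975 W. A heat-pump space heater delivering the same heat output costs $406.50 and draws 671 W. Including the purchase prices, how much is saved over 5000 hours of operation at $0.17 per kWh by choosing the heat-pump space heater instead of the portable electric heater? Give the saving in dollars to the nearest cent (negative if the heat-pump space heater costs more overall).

portable electric heater: $50.45 + (1975/1000) kW × 5000 h × $0.17 = $50.45 + $1678.75 = $1729.2
heat-pump space heater: $406.50 + (671/1000) kW × 5000 h × $0.17 = $406.50 + $570.35 = $976.85
Saving = $1729.2 − $976.85 = $752.35

$752.35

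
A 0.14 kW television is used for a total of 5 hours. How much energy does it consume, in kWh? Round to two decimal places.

0.70 kWh

Energy = 0.14 kW × 5 h = 0.7 kWh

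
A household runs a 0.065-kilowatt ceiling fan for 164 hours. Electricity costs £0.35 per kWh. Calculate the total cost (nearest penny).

Energy = 0.065 kW × 164 h = 10.66 kWh
Cost = 10.66 kWh × £0.35/kWh = £3.73

£3.73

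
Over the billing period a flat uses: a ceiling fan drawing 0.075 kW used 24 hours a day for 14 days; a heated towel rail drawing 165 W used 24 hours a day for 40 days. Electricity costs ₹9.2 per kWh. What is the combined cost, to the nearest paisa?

₹1689.12

ceiling fan: Runtime = 24 h × 14 = 336 h
ceiling fan: 0.075 kW × 336 h = 25.2 kWh
heated towel rail: Runtime = 24 h × 40 = 960 h
heated towel rail: 0.165 kW × 960 h = 158.4 kWh
Total energy = 183.6 kWh
Cost = 183.6 × ₹9.2 = ₹1689.12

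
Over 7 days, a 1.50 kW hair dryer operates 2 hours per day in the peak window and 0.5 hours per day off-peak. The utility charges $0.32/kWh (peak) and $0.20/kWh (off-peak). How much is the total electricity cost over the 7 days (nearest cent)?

Peak energy = 1.5 kW × 2 h × 7 = 21 kWh
Off-peak energy = 1.5 kW × 0.5 h × 7 = 5.25 kWh
Cost = 21 × $0.32 + 5.25 × $0.20 = $6.72 + $1.05 = $7.77

$7.77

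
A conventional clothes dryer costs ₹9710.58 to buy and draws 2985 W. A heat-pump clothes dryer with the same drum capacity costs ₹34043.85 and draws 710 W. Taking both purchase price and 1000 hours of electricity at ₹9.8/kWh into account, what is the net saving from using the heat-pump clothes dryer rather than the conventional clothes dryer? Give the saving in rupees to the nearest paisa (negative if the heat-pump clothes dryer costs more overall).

conventional clothes dryer: ₹9710.58 + (2985/1000) kW × 1000 h × ₹9.8 = ₹9710.58 + ₹29253 = ₹38963.58
heat-pump clothes dryer: ₹34043.85 + (710/1000) kW × 1000 h × ₹9.8 = ₹34043.85 + ₹6958 = ₹41001.85
Saving = ₹38963.58 − ₹41001.85 = −₹2038.27

-₹2038.27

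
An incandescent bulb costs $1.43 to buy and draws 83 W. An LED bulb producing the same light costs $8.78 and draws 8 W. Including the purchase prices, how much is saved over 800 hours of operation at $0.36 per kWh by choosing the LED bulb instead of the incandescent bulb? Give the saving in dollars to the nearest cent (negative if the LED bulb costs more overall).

incandescent bulb: $1.43 + (83/1000) kW × 800 h × $0.36 = $1.43 + $23.904 = $25.334
LED bulb: $8.78 + (8/1000) kW × 800 h × $0.36 = $8.78 + $2.304 = $11.084
Saving = $25.334 − $11.084 = $14.25

$14.25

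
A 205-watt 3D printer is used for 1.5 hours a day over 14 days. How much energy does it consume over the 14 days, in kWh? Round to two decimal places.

4.31 kWh

Runtime = 1.5 h/day × 14 days = 21 h
Energy = 0.205 kW × 21 h = 4.305 kWh ≈ 4.31 kWh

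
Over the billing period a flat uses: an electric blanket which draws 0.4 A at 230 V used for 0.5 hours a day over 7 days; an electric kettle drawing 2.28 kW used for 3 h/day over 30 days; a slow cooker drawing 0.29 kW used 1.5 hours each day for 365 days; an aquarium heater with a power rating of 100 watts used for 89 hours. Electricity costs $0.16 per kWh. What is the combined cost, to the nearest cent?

electric blanket: Power = 0.4 A × 230 V = 92 W = 0.092 kW
electric blanket: Runtime = 0.5 h/day × 7 days = 3.5 h
electric blanket: 0.092 kW × 3.5 h = 0.322 kWh
electric kettle: Runtime = 3 h/day × 30 days = 90 h
electric kettle: 2.28 kW × 90 h = 205.2 kWh
slow cooker: Runtime = 1.5 h/day × 365 days = 547.5 h
slow cooker: 0.29 kW × 547.5 h = 158.775 kWh
aquarium heater: 0.1 kW × 89 h = 8.9 kWh
Total energy = 373.197 kWh
Cost = 373.197 × $0.16 = $59.71

$59.71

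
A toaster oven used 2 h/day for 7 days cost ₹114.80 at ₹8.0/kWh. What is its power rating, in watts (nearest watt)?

1025 W

Energy = ₹114.80 ÷ ₹8.0/kWh = 14.35 kWh
Runtime = 2 h/day × 7 days = 14 h
Power = 14.35 kWh ÷ 14 h = 1.025 kW = 1025 W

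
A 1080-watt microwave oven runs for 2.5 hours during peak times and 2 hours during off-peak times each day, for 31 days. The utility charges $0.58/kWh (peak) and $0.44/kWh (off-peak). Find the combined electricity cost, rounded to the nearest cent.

$78.01

Peak energy = 1.08 kW × 2.5 h × 31 = 83.7 kWh
Off-peak energy = 1.08 kW × 2 h × 31 = 66.96 kWh
Cost = 83.7 × $0.58 + 66.96 × $0.44 = $48.546 + $29.4624 = $78.01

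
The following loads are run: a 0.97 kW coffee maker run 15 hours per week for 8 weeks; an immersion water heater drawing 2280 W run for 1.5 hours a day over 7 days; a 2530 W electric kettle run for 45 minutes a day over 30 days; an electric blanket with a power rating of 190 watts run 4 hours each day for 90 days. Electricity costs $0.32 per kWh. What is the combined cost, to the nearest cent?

$85.01

coffee maker: Runtime = 15 h/week × 8 weeks = 120 h
coffee maker: 0.97 kW × 120 h = 116.4 kWh
immersion water heater: Runtime = 1.5 h/day × 7 days = 10.5 h
immersion water heater: 2.28 kW × 10.5 h = 23.94 kWh
electric kettle: Runtime = 45 min × 30 = 1350 min = 22.5 h
electric kettle: 2.53 kW × 22.5 h = 56.925 kWh
electric blanket: Runtime = 4 h/day × 90 days = 360 h
electric blanket: 0.19 kW × 360 h = 68.4 kWh
Total energy = 265.665 kWh
Cost = 265.665 × $0.32 = $85.01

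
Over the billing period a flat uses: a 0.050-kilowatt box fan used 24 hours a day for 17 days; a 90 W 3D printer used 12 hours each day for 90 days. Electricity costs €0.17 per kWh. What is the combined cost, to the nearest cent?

€19.99

box fan: Runtime = 24 h × 17 = 408 h
box fan: 0.05 kW × 408 h = 20.4 kWh
3D printer: Runtime = 12 h/day × 90 days = 1080 h
3D printer: 0.09 kW × 1080 h = 97.2 kWh
Total energy = 117.6 kWh
Cost = 117.6 × €0.17 = €19.99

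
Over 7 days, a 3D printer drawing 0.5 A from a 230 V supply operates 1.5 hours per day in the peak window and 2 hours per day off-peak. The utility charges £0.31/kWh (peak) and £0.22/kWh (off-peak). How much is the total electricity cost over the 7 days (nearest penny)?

Power = 0.5 A × 230 V = 115 W = 0.115 kW
Peak energy = 0.115 kW × 1.5 h × 7 = 1.2075 kWh
Off-peak energy = 0.115 kW × 2 h × 7 = 1.61 kWh
Cost = 1.2075 × £0.31 + 1.61 × £0.22 = £0.374325 + £0.3542 = £0.73

£0.73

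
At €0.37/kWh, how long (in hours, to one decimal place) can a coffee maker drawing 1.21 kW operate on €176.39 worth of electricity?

Energy available = €176.39 ÷ €0.37/kWh = 476.7297 kWh
Hours = 476.7297 kWh ÷ 1.21 kW = 394.0 h

394.0 h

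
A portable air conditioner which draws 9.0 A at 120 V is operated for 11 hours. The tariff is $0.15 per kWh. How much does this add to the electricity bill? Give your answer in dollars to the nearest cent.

$1.78

Power = 9.0 A × 120 V = 1080 W = 1.08 kW
Energy = 1.08 kW × 11 h = 11.88 kWh
Cost = 11.88 kWh × $0.15/kWh = $1.78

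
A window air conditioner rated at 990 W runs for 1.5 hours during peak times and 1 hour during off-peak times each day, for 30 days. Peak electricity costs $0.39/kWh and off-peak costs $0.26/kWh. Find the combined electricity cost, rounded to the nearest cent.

$25.10

Peak energy = 0.99 kW × 1.5 h × 30 = 44.55 kWh
Off-peak energy = 0.99 kW × 1 h × 30 = 29.7 kWh
Cost = 44.55 × $0.39 + 29.7 × $0.26 = $17.3745 + $7.722 = $25.10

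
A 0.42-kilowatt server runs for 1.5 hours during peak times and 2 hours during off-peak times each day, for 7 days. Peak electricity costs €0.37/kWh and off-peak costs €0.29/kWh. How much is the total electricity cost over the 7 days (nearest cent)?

€3.34

Peak energy = 0.42 kW × 1.5 h × 7 = 4.41 kWh
Off-peak energy = 0.42 kW × 2 h × 7 = 5.88 kWh
Cost = 4.41 × €0.37 + 5.88 × €0.29 = €1.6317 + €1.7052 = €3.34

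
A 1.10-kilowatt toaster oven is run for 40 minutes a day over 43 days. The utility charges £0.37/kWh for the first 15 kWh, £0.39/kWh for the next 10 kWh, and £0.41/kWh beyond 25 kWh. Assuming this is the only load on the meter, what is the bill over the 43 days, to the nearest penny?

Runtime = 40 min × 43 = 1720 min = 28.666666… h
Energy = 1.1 kW × 28.666666… h = 31.533333… kWh
Tier 1 (0–15 kWh): 15 × £0.37 = £5.55
Tier 2 (15–25 kWh): 10 × £0.39 = £3.9
Above 25 kWh: 6.533333… × £0.41 = £2.678666…
Bill = £12.13

£12.13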